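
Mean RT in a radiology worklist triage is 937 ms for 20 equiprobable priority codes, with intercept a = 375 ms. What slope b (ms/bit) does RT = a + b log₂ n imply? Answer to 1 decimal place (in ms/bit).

20 alternatives carry log₂ 20 = 4.3219 bits; the choice cost is 937 − 375 = 562 ms, so b = 562/4.3219 = 130.035 ms/bit.

130.0 ms/bit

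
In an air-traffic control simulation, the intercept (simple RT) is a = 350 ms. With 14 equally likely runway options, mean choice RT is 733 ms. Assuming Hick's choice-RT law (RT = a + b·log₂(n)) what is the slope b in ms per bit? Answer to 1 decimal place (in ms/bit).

100.6 ms/bit

b = (733 − 350) / log₂(14) = 383 / 3.8074 = 100.595 ms/bit.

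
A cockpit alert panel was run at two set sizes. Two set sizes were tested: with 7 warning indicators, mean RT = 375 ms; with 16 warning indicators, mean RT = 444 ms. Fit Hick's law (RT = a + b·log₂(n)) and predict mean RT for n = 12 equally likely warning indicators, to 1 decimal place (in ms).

420.0 ms

Solve the two-equation system in a and b:
  b = (444 − 375) / (log₂ 16 − log₂ 7) = 69 / (4 − 2.8074) = 57.855 ms/bit
  a = 375 − 57.855 × 2.8074 = 212.582 ms
Then RT(12) = 212.582 + 57.855 × log₂ 12 = 212.582 + 57.855 × 3.5850 ≈ 419.988 ms.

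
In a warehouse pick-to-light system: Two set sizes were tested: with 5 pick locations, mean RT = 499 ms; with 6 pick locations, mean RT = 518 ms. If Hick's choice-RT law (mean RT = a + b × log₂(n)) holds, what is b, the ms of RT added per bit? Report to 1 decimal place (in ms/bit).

Slope: b = (518 − 499) / (log₂ 6 − log₂ 5) = 19/0.2630 = 72.234 ms/bit.

72.2 ms/bit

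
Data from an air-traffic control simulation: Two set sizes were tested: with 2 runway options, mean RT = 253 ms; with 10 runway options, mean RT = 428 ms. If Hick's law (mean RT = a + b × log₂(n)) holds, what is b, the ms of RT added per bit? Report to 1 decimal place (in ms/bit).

Slope: b = (428 − 253) / (log₂ 10 − log₂ 2) = 175/2.3219 = 75.368 ms/bit.

75.4 ms/bit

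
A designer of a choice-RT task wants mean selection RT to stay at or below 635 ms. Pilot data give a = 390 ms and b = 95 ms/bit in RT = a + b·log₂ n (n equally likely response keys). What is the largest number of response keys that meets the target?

5

95·log₂ n ≤ 635 − 390 = 245, giving log₂ n ≤ 2.5789 and n ≤ 5.975. The largest whole number is 5.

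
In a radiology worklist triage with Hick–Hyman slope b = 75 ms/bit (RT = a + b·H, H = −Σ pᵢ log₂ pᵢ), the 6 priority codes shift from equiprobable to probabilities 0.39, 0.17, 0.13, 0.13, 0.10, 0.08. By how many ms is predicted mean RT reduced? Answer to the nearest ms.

Equiprobable entropy H₀ = log₂ 6 = 2.5850 bits.
Skewed entropy H = −Σ pᵢ log₂ pᵢ = 2.3534 bits.
ΔRT = b·(H₀ − H) = 75 × 0.2316 = 17.37 ms.

17 ms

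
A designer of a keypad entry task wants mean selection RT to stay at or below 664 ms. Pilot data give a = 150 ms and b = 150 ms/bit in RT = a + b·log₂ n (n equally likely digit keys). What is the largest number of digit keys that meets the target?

Set 150 + 150·log₂ n ≤ 664 → log₂ n ≤ (664 − 150)/150 = 3.4267.
So n ≤ 2^3.4267 = 10.753; the largest integer n is 10.

10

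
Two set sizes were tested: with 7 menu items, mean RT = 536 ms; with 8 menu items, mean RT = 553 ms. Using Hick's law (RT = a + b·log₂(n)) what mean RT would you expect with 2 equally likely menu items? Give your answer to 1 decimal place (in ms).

376.5 ms

Solve the two-equation system in a and b:
  b = (553 − 536) / (log₂ 8 − log₂ 7) = 17 / (3 − 2.8074) = 88.245 ms/bit
  a = 536 − 88.245 × 2.8074 = 288.264 ms
Then RT(2) = 288.264 + 88.245 × log₂ 2 = 288.264 + 88.245 × 1 ≈ 376.510 ms.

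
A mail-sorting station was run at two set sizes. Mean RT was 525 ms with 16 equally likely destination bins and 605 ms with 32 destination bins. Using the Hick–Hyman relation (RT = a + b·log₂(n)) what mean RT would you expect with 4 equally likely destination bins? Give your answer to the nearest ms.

Fit slope and intercept:
  b = (605 − 525) / (log₂ 32 − log₂ 16) = 80 / (5 − 4) = 80 ms/bit
  a = 525 − 80 × 4 = 205 ms
Then RT(4) = 205 + 80 × log₂ 4 = 205 + 80 × 2 ≈ 365.000 ms.

365 ms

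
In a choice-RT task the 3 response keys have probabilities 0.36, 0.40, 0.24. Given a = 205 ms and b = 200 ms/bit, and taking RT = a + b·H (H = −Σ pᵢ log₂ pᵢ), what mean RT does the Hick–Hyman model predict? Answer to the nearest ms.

Entropy contributions −pᵢ log₂ pᵢ: 0.5306, 0.5288, 0.4941; sum H = 1.5535 bits.
RT = a + bH = 205 + 200·1.5535 = 515.70 ms.

516 ms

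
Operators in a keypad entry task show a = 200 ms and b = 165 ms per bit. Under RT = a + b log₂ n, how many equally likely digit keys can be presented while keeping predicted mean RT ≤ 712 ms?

Set 200 + 165·log₂ n ≤ 712 → log₂ n ≤ (712 − 200)/165 = 3.1030.
So n ≤ 2^3.1030 = 8.592; the largest integer n is 8.

8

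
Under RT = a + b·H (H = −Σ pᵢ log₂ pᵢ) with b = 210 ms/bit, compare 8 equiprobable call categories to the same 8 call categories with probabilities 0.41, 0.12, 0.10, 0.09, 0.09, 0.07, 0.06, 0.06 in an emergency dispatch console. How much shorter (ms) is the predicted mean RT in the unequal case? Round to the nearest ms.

Equiprobable entropy H₀ = log₂ 8 = 3.0000 bits.
Skewed entropy H = −Σ pᵢ log₂ pᵢ = 2.6076 bits.
ΔRT = b·(H₀ − H) = 210 × 0.3924 = 82.41 ms.

82 ms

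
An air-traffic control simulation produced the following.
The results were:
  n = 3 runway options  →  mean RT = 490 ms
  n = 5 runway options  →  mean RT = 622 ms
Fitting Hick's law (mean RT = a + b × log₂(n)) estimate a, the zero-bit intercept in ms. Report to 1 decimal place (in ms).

206.1 ms

Slope: b = (622 − 490) / (log₂ 5 − log₂ 3) = 132/0.7370 = 179.113 ms/bit.
a = RT₁ − b·log₂ n₁ = 490 − 179.113 × 1.5850 = 206.113 ms.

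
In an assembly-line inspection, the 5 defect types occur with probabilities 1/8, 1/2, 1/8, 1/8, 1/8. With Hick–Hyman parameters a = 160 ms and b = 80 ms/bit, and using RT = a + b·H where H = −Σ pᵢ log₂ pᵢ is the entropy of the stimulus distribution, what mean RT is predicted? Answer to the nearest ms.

320 ms

Each term −pᵢ log₂ pᵢ: 0.125·3 + 0.5·1 + 0.125·3 + 0.125·3 + 0.125·3; summed, H = 2.000 bits.
Mean RT = a + bH = 160 + 80·2.000 = 320.00 ms.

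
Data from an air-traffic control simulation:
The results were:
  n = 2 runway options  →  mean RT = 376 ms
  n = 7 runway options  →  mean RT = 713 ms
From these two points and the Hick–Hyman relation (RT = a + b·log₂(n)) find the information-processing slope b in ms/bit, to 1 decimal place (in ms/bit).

b = (RT₂ − RT₁)/(log₂ n₂ − log₂ n₁) = (713 − 376)/(2.8074 − 1) = 186.460 ms/bit.

186.5 ms/bit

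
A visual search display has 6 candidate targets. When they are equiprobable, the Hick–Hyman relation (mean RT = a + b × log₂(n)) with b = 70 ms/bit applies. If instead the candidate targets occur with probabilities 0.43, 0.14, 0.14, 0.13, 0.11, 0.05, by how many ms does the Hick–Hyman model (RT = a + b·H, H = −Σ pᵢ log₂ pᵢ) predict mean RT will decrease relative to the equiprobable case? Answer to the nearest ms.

22 ms

Equiprobable entropy H₀ = log₂ 6 = 2.5850 bits.
Skewed entropy H = −Σ pᵢ log₂ pᵢ = 2.2668 bits.
ΔRT = b·(H₀ − H) = 70 × 0.3182 = 22.27 ms.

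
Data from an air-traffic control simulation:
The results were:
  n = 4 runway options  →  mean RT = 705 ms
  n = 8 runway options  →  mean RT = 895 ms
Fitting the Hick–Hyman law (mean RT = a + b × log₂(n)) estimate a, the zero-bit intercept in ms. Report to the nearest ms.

325 ms

b = (RT₂ − RT₁)/(log₂ n₂ − log₂ n₁) = (895 − 705)/(3 − 2) = 190 ms/bit.
Intercept: a = 705 − 190·log₂(4) = 325.000 ms.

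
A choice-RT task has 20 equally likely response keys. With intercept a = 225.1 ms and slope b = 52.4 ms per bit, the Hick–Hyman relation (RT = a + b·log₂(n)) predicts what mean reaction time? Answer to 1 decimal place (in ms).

log₂(20) = 4.3219 bits, so RT = 225.1 + 52.4 × 4.3219 ≈ 451.569 ms.

451.6 ms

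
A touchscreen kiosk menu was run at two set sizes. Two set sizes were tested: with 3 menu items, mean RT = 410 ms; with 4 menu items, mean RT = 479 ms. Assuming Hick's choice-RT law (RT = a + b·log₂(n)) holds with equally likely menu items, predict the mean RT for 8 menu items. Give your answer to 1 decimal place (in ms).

Fit slope and intercept:
  b = (479 − 410) / (log₂ 4 − log₂ 3) = 69 / (2 − 1.5850) = 166.250 ms/bit
  a = 410 − 166.250 × 1.5850 = 146.500 ms
Then RT(8) = 146.500 + 166.250 × log₂ 8 = 146.500 + 166.250 × 3 ≈ 645.250 ms.

645.3 ms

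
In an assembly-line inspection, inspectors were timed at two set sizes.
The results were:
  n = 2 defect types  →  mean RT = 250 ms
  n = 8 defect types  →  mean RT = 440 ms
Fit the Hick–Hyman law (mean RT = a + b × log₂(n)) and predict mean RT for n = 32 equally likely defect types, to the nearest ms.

Solve the two-equation system in a and b:
  b = (440 − 250) / (log₂ 8 − log₂ 2) = 190 / (3 − 1) = 95 ms/bit
  a = 250 − 95 × 1 = 155 ms
Then RT(32) = 155 + 95 × log₂ 32 = 155 + 95 × 5 ≈ 630.000 ms.

630 ms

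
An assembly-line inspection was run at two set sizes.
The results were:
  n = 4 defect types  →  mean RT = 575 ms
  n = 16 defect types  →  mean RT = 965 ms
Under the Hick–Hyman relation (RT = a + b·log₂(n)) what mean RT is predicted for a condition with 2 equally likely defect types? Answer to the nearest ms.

380 ms

Solve the two-equation system in a and b:
  b = (965 − 575) / (log₂ 16 − log₂ 4) = 390 / (4 − 2) = 195 ms/bit
  a = 575 − 195 × 2 = 185 ms
Then RT(2) = 185 + 195 × log₂ 2 = 185 + 195 × 1 ≈ 380.000 ms.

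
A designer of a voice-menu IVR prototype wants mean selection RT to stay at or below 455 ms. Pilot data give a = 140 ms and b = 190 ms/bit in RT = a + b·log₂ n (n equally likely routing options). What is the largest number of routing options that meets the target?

Set 140 + 190·log₂ n ≤ 455 → log₂ n ≤ (455 − 140)/190 = 1.6579.
So n ≤ 2^1.6579 = 3.156; the largest integer n is 3.

3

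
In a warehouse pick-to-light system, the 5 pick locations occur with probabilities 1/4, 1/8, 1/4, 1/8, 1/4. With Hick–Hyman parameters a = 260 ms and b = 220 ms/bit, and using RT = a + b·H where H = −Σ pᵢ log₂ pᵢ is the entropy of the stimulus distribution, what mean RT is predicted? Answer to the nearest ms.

755 ms

H = −Σ pᵢ log₂ pᵢ = 0.25·2 + 0.125·3 + 0.25·2 + 0.125·3 + 0.25·2 = 2.250 bits.
RT = 260 + 220 × 2.250 = 755.00 ms.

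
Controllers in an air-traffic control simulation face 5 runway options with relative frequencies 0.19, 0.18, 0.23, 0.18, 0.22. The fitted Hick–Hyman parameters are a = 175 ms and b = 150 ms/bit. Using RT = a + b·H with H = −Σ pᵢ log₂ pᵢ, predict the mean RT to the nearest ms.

H = 0.19·log₂(1/0.19) + 0.18·log₂(1/0.18) + 0.23·log₂(1/0.23) + 0.18·log₂(1/0.18) + 0.22·log₂(1/0.22) = 2.3141 bits.
RT = 175 + 150 × 2.3141 = 522.11 ms.

522 ms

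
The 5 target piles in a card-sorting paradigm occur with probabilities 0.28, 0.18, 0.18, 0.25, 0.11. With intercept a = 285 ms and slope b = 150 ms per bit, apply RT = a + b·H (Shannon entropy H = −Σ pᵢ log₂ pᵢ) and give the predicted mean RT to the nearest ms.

H = 0.28·log₂(1/0.28) + 0.18·log₂(1/0.18) + 0.18·log₂(1/0.18) + 0.25·log₂(1/0.25) + 0.11·log₂(1/0.11) = 2.2551 bits.
RT = 285 + 150 × 2.2551 = 623.27 ms.

623 ms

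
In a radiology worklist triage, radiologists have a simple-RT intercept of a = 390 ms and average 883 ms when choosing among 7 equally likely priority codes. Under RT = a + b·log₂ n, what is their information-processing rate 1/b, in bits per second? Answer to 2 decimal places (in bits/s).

5.69 bits/s

b = (883 − 390)/log₂ 7 = 493/2.8074 = 175.610 ms per bit = 0.17561 s/bit; the reciprocal is 5.694 bits/s.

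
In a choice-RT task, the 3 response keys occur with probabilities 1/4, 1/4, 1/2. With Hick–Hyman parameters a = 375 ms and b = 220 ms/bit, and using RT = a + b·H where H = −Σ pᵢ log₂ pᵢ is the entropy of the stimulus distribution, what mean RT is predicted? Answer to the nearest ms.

Each term −pᵢ log₂ pᵢ: 0.25·2 + 0.25·2 + 0.5·1; summed, H = 1.500 bits.
Mean RT = a + bH = 375 + 220·1.500 = 705.00 ms.

705 ms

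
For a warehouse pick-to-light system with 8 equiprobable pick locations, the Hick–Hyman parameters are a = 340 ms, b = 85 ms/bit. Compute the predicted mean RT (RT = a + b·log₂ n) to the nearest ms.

log₂(8) = 3 bits, so RT = 340 + 85 × 3 ≈ 595.000 ms.

595 ms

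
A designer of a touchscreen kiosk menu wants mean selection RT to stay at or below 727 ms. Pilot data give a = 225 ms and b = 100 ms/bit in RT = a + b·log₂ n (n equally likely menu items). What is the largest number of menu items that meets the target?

Set 225 + 100·log₂ n ≤ 727 → log₂ n ≤ (727 − 225)/100 = 5.0200.
So n ≤ 2^5.0200 = 32.447; the largest integer n is 32.

32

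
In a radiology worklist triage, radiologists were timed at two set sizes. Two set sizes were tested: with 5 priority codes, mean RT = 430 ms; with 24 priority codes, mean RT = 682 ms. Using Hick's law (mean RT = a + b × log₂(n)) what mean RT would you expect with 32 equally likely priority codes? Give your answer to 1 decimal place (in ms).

Solve the two-equation system in a and b:
  b = (682 − 430) / (log₂ 24 − log₂ 5) = 252 / (4.5850 − 2.3219) = 111.355 ms/bit
  a = 430 − 111.355 × 2.3219 = 171.442 ms
Then RT(32) = 171.442 + 111.355 × log₂ 32 = 171.442 + 111.355 × 5 ≈ 728.216 ms.

728.2 ms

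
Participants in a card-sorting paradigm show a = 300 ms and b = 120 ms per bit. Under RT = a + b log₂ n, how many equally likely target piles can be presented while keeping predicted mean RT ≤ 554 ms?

4

120·log₂ n ≤ 554 − 300 = 254, giving log₂ n ≤ 2.1167 and n ≤ 4.337. The largest whole number is 4.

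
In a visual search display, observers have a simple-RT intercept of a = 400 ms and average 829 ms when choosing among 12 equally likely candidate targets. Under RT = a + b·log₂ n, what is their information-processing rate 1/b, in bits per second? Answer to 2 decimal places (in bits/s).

8.36 bits/s

Choice component = 829 − 400 = 429 ms over log₂(12) = 3.5850 bits.
b = 429 / 3.5850 = 119.667 ms/bit, so 1/b = 8.357 bits/s.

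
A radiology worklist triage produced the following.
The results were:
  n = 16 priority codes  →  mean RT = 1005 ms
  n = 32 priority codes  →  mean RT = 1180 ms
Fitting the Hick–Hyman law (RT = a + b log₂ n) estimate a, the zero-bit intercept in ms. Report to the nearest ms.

305 ms

b = (RT₂ − RT₁)/(log₂ n₂ − log₂ n₁) = (1180 − 1005)/(5 − 4) = 175 ms/bit.
Intercept: a = 1005 − 175·log₂(16) = 305.000 ms.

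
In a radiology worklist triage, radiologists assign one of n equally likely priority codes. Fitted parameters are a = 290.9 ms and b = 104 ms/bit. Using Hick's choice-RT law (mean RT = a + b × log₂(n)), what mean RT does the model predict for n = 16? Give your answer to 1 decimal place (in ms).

706.9 ms

log₂(16) = 4 bits, so RT = 290.9 + 104 × 4 ≈ 706.900 ms.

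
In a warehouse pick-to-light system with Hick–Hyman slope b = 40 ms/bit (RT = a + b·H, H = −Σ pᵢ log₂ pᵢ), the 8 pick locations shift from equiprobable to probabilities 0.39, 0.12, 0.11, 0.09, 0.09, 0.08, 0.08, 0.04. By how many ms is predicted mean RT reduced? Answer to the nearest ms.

The RT saving is b·ΔH. Equiprobable H₀ = log₂(8) = 3.0000 bits; with the given probabilities H = 2.6412 bits.
b·(H₀ − H) = 40 × (3.0000 − 2.6412) = 14.35 ms.

14 ms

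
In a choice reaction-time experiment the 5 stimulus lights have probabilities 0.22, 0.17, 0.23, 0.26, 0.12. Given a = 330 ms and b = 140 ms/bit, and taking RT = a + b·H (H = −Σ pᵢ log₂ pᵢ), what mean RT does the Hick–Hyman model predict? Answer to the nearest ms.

Entropy contributions −pᵢ log₂ pᵢ: 0.4806, 0.4346, 0.4877, 0.5053, 0.3671; sum H = 2.2752 bits.
RT = a + bH = 330 + 140·2.2752 = 648.53 ms.

649 ms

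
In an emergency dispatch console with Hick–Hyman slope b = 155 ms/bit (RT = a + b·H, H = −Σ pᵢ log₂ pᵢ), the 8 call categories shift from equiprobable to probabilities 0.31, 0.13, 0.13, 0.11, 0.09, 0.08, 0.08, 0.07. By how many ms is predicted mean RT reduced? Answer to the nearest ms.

30 ms

Equiprobable entropy H₀ = log₂ 8 = 3.0000 bits.
Skewed entropy H = −Σ pᵢ log₂ pᵢ = 2.8036 bits.
ΔRT = b·(H₀ − H) = 155 × 0.1964 = 30.44 ms.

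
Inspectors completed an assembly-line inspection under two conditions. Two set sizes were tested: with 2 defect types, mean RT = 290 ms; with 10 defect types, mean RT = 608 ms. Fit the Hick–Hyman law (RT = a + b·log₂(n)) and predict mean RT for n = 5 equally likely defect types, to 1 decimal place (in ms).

471.0 ms

Fit slope and intercept:
  b = (608 − 290) / (log₂ 10 − log₂ 2) = 318 / (3.3219 − 1) = 136.955 ms/bit
  a = 290 − 136.955 × 1 = 153.045 ms
Then RT(5) = 153.045 + 136.955 × log₂ 5 = 153.045 + 136.955 × 2.3219 ≈ 471.045 ms.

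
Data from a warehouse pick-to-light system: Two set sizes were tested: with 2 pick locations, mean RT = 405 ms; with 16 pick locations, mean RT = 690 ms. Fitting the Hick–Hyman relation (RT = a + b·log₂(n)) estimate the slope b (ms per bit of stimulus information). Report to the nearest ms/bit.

The slope on a log₂ axis is (690 − 405) / (4 − 1) = 95 ms/bit.

95 ms/bit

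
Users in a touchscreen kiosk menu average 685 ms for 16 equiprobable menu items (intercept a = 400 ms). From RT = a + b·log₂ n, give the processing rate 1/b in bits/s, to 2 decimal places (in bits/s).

14.04 bits/s

Choice component = 685 − 400 = 285 ms over log₂(16) = 4 bits.
b = 285 / 4 = 71.250 ms/bit, so 1/b = 14.035 bits/s.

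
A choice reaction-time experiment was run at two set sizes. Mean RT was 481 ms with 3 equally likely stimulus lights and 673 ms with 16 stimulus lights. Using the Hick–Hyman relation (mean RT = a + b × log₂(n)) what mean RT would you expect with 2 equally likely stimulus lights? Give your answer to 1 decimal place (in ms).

With log₂ n on the abscissa the relation is linear; from the two conditions:
  b = (673 − 481) / (log₂ 16 − log₂ 3) = 192 / (4 − 1.5850) = 79.502 ms/bit
  a = 481 − 79.502 × 1.5850 = 354.993 ms
Then RT(2) = 354.993 + 79.502 × log₂ 2 = 354.993 + 79.502 × 1 ≈ 434.494 ms.

434.5 ms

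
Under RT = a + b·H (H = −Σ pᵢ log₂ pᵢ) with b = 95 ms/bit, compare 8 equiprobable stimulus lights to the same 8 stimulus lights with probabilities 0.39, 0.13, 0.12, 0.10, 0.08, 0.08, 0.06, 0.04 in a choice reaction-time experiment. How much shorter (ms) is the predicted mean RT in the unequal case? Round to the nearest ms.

The RT saving is b·ΔH. Equiprobable H₀ = log₂(8) = 3.0000 bits; with the given probabilities H = 2.6240 bits.
b·(H₀ − H) = 95 × (3.0000 − 2.6240) = 35.72 ms.

36 ms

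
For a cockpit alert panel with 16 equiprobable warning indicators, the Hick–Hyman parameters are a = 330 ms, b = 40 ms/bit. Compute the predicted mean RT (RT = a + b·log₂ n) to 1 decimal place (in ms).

log₂(16) = 4 bits, so RT = 330 + 40 × 4 ≈ 490.000 ms.

490.0 ms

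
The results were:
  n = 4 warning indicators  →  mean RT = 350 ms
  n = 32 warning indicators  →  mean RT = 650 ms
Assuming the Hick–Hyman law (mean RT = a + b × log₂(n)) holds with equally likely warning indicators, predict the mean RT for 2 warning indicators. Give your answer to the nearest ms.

250 ms

Fit slope and intercept:
  b = (650 − 350) / (log₂ 32 − log₂ 4) = 300 / (5 − 2) = 100 ms/bit
  a = 350 − 100 × 2 = 150 ms
Then RT(2) = 150 + 100 × log₂ 2 = 150 + 100 × 1 ≈ 250.000 ms.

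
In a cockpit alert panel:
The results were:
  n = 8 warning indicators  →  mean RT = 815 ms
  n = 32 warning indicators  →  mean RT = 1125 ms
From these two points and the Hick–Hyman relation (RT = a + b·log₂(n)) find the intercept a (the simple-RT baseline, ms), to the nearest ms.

350 ms

Slope: b = (1125 − 815) / (log₂ 32 − log₂ 8) = 310/2.0000 = 155 ms/bit.
a = RT₁ − b·log₂ n₁ = 815 − 155 × 3 = 350.000 ms.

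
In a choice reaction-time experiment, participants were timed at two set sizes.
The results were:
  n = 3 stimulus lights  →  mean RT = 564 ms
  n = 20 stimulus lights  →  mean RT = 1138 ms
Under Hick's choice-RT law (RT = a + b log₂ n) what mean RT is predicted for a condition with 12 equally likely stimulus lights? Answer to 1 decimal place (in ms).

983.4 ms

RT is linear in log₂ n, so two points fix the line:
  b = (1138 − 564) / (log₂ 20 − log₂ 3) = 574 / (4.3219 − 1.5850) = 209.721 ms/bit
  a = 564 − 209.721 × 1.5850 = 231.600 ms
Then RT(12) = 231.600 + 209.721 × log₂ 12 = 231.600 + 209.721 × 3.5850 ≈ 983.443 ms.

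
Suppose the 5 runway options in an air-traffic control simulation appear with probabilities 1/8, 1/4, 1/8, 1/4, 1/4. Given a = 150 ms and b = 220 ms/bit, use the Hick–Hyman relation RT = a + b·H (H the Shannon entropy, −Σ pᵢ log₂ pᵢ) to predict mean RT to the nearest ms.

645 ms

Each term −pᵢ log₂ pᵢ: 0.125·3 + 0.25·2 + 0.125·3 + 0.25·2 + 0.25·2; summed, H = 2.250 bits.
Mean RT = a + bH = 150 + 220·2.250 = 645.00 ms.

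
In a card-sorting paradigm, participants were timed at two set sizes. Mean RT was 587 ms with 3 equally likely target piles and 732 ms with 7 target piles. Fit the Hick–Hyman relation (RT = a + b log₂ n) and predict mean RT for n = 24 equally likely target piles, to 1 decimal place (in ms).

Fit slope and intercept:
  b = (732 − 587) / (log₂ 7 − log₂ 3) = 145 / (2.8074 − 1.5850) = 118.620 ms/bit
  a = 587 − 118.620 × 1.5850 = 398.992 ms
Then RT(24) = 398.992 + 118.620 × log₂ 24 = 398.992 + 118.620 × 4.5850 ≈ 942.860 ms.

942.9 ms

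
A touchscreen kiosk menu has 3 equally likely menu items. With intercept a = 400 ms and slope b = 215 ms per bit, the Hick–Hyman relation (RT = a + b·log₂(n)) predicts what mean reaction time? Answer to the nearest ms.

741 ms

log₂(3) = 1.5850 bits, so RT = 400 + 215 × 1.5850 ≈ 740.767 ms.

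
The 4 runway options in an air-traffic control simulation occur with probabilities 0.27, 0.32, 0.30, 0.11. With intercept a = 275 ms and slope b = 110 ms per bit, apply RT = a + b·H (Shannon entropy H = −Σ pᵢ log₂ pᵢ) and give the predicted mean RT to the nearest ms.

485 ms

H = 0.27·log₂(1/0.27) + 0.32·log₂(1/0.32) + 0.30·log₂(1/0.30) + 0.11·log₂(1/0.11) = 1.9074 bits.
RT = 275 + 110 × 1.9074 = 484.82 ms.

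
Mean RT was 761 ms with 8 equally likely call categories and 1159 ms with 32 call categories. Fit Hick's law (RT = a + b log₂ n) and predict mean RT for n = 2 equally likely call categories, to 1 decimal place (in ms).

363.0 ms

Fit slope and intercept:
  b = (1159 − 761) / (log₂ 32 − log₂ 8) = 398 / (5 − 3) = 199.000 ms/bit
  a = 761 − 199.000 × 3 = 164.000 ms
Then RT(2) = 164.000 + 199.000 × log₂ 2 = 164.000 + 199.000 × 1 ≈ 363.000 ms.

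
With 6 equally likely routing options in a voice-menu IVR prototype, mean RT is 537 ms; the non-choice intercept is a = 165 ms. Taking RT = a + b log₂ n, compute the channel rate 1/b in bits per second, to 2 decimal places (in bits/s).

6.95 bits/s

Choice component = 537 − 165 = 372 ms over log₂(6) = 2.5850 bits.
b = 372 / 2.5850 = 143.909 ms/bit, so 1/b = 6.949 bits/s.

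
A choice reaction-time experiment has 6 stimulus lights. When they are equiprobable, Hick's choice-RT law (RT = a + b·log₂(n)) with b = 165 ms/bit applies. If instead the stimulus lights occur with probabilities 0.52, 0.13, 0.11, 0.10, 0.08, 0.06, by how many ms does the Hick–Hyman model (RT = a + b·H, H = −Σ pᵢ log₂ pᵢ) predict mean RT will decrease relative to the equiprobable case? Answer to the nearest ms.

82 ms

Equiprobable entropy H₀ = log₂ 6 = 2.5850 bits.
Skewed entropy H = −Σ pᵢ log₂ pᵢ = 2.0907 bits.
ΔRT = b·(H₀ − H) = 165 × 0.4942 = 81.55 ms.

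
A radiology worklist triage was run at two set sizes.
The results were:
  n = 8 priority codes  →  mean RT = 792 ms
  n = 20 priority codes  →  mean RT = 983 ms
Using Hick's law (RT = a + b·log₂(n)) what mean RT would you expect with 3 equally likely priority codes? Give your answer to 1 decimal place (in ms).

587.5 ms

Fit slope and intercept:
  b = (983 − 792) / (log₂ 20 − log₂ 8) = 191 / (4.3219 − 3) = 144.486 ms/bit
  a = 792 − 144.486 × 3 = 358.542 ms
Then RT(3) = 358.542 + 144.486 × log₂ 3 = 358.542 + 144.486 × 1.5850 ≈ 587.547 ms.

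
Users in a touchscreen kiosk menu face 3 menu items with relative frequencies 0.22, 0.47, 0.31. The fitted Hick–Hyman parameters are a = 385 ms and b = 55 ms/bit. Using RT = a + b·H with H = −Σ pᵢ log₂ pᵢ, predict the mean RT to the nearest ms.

468 ms

Entropy contributions −pᵢ log₂ pᵢ: 0.4806, 0.5120, 0.5238; sum H = 1.5163 bits.
RT = a + bH = 385 + 55·1.5163 = 468.40 ms.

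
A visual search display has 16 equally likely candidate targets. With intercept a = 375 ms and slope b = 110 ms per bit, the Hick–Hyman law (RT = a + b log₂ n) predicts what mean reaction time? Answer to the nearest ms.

815 ms

log₂(16) = 4 bits, so RT = 375 + 110 × 4 ≈ 815.000 ms.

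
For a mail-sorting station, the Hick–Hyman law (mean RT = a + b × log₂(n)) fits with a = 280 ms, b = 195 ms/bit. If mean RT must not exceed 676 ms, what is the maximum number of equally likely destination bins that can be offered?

4

195·log₂ n ≤ 676 − 280 = 396, giving log₂ n ≤ 2.0308 and n ≤ 4.086. The largest whole number is 4.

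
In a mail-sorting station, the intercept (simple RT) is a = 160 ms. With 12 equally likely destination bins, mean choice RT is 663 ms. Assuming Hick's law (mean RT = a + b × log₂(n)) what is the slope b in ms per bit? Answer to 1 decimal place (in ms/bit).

140.3 ms/bit

log₂(12) = 3.5850 bits.
b = (RT − a)/log₂ n = (663 − 160) / 3.5850 = 140.308 ms/bit.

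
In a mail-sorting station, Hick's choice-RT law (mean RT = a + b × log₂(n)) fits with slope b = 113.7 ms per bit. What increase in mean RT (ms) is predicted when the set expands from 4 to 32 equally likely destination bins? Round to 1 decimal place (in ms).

The intercept a cancels: ΔRT = b·(log₂ n₂ − log₂ n₁) = b·log₂(n₂/n₁).
log₂(32) − log₂(4) = log₂(32/4) = log₂(8) = 3.
ΔRT = 113.7 × 3.0000 = 341.100 ms.

341.1 ms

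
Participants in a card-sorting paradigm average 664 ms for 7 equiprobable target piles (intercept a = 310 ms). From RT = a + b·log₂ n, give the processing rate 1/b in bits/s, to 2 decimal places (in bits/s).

b = (664 − 310)/log₂ 7 = 354/2.8074 = 126.097 ms per bit = 0.12610 s/bit; the reciprocal is 7.930 bits/s.

7.93 bits/s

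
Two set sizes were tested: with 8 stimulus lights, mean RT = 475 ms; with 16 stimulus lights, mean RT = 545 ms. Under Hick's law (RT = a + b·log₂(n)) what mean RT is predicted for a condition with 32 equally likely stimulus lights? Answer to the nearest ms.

615 ms

Solve the two-equation system in a and b:
  b = (545 − 475) / (log₂ 16 − log₂ 8) = 70 / (4 − 3) = 70 ms/bit
  a = 475 − 70 × 3 = 265 ms
Then RT(32) = 265 + 70 × log₂ 32 = 265 + 70 × 5 ≈ 615.000 ms.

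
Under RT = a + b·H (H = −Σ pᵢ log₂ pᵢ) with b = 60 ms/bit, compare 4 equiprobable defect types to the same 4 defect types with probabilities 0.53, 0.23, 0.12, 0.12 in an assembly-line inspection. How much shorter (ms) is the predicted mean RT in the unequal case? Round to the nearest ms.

The RT saving is b·ΔH. Equiprobable H₀ = log₂(4) = 2.0000 bits; with the given probabilities H = 1.7072 bits.
b·(H₀ − H) = 60 × (2.0000 − 1.7072) = 17.57 ms.

18 ms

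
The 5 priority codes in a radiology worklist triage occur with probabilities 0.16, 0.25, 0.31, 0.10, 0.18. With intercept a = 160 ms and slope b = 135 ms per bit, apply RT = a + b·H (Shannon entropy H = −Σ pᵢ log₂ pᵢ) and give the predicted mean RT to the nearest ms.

460 ms

H = 0.16·log₂(1/0.16) + 0.25·log₂(1/0.25) + 0.31·log₂(1/0.31) + 0.10·log₂(1/0.10) + 0.18·log₂(1/0.18) = 2.2243 bits.
RT = 160 + 135 × 2.2243 = 460.28 ms.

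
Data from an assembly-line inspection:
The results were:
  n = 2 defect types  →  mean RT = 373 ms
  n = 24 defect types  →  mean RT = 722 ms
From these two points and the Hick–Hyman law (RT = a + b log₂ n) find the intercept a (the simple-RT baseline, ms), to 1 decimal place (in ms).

b = (RT₂ − RT₁)/(log₂ n₂ − log₂ n₁) = (722 − 373)/(4.5850 − 1) = 97.351 ms/bit.
Intercept: a = 373 − 97.351·log₂(2) = 275.649 ms.

275.6 ms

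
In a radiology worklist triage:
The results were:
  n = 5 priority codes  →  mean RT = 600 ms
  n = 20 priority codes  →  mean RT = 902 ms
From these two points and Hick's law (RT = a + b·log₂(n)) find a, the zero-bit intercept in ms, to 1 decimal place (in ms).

249.4 ms

The slope on a log₂ axis is (902 − 600) / (4.3219 − 2.3219) = 151.000 ms/bit.
Intercept: a = 600 − 151.000·log₂(5) = 249.389 ms.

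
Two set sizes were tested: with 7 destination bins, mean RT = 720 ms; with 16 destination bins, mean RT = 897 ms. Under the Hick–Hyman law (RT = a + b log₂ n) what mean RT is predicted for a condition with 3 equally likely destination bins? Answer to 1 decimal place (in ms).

538.6 ms

Fit slope and intercept:
  b = (897 − 720) / (log₂ 16 − log₂ 7) = 177 / (4 − 2.8074) = 148.410 ms/bit
  a = 720 − 148.410 × 2.8074 = 303.362 ms
Then RT(3) = 303.362 + 148.410 × log₂ 3 = 303.362 + 148.410 × 1.5850 ≈ 538.585 ms.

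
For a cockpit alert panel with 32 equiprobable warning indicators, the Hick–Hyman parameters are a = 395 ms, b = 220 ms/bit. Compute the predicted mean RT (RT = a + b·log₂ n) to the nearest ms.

log₂(32) = 5 bits, so RT = 395 + 220 × 5 ≈ 1495.000 ms.

1495 ms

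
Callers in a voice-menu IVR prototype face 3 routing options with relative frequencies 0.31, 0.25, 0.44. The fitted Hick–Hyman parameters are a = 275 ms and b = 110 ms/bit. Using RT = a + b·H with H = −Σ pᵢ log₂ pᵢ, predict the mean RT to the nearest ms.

445 ms

H = 0.31·log₂(1/0.31) + 0.25·log₂(1/0.25) + 0.44·log₂(1/0.44) = 1.5449 bits.
RT = 275 + 110 × 1.5449 = 444.94 ms.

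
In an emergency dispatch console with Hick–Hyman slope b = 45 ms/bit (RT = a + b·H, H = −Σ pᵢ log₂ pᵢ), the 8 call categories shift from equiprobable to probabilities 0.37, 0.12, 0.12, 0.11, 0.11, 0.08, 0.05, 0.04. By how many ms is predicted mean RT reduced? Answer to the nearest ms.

The RT saving is b·ΔH. Equiprobable H₀ = log₂(8) = 3.0000 bits; with the given probabilities H = 2.6588 bits.
b·(H₀ − H) = 45 × (3.0000 − 2.6588) = 15.35 ms.

15 ms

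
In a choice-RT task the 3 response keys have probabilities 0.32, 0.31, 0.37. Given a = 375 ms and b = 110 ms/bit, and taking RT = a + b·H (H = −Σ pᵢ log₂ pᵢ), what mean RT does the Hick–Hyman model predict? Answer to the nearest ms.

549 ms

H = 0.32·log₂(1/0.32) + 0.31·log₂(1/0.31) + 0.37·log₂(1/0.37) = 1.5806 bits.
RT = 375 + 110 × 1.5806 = 548.86 ms.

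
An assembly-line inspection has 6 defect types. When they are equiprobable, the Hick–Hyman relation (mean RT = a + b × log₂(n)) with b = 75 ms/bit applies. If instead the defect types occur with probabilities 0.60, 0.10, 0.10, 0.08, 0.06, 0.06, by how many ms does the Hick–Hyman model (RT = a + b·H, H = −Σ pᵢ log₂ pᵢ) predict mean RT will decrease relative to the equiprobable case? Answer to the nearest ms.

The RT saving is b·ΔH. Equiprobable H₀ = log₂(6) = 2.5850 bits; with the given probabilities H = 1.8851 bits.
b·(H₀ − H) = 75 × (2.5850 − 1.8851) = 52.49 ms.

52 ms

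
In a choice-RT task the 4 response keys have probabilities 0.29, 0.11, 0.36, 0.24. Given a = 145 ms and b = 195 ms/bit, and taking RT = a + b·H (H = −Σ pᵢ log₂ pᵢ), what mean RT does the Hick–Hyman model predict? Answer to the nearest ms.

514 ms

H = 0.29·log₂(1/0.29) + 0.11·log₂(1/0.11) + 0.36·log₂(1/0.36) + 0.24·log₂(1/0.24) = 1.8929 bits.
RT = 145 + 195 × 1.8929 = 514.12 ms.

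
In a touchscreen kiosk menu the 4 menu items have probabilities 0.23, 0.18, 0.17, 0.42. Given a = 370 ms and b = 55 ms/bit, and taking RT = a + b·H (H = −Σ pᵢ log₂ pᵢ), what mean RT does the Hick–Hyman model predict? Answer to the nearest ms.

H = 0.23·log₂(1/0.23) + 0.18·log₂(1/0.18) + 0.17·log₂(1/0.17) + 0.42·log₂(1/0.42) = 1.8932 bits.
RT = 370 + 55 × 1.8932 = 474.13 ms.

474 ms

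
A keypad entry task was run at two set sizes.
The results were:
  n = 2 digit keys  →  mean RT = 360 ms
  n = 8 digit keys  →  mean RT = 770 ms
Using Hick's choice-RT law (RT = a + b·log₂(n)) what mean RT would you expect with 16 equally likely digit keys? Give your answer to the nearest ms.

Fit slope and intercept:
  b = (770 − 360) / (log₂ 8 − log₂ 2) = 410 / (3 − 1) = 205 ms/bit
  a = 360 − 205 × 1 = 155 ms
Then RT(16) = 155 + 205 × log₂ 16 = 155 + 205 × 4 ≈ 975.000 ms.

975 ms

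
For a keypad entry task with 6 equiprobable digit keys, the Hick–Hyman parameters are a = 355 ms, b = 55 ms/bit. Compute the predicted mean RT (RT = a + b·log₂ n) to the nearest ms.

497 ms

log₂(6) = 2.5850 bits, so RT = 355 + 55 × 2.5850 ≈ 497.173 ms.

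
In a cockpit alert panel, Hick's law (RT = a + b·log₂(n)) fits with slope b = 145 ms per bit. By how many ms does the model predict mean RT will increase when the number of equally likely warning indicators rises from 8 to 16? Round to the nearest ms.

145 ms

The intercept a cancels: ΔRT = b·(log₂ n₂ − log₂ n₁) = b·log₂(n₂/n₁).
log₂(16) − log₂(8) = log₂(16/8) = log₂(2) = 1.
ΔRT = 145 × 1.0000 = 145.000 ms.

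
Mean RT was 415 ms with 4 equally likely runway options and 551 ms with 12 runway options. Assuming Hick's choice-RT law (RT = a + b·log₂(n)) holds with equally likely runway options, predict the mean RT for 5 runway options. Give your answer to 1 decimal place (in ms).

442.6 ms

Solve the two-equation system in a and b:
  b = (551 − 415) / (log₂ 12 − log₂ 4) = 136 / (3.5850 − 2) = 85.806 ms/bit
  a = 415 − 85.806 × 2 = 243.387 ms
Then RT(5) = 243.387 + 85.806 × log₂ 5 = 243.387 + 85.806 × 2.3219 ≈ 442.624 ms.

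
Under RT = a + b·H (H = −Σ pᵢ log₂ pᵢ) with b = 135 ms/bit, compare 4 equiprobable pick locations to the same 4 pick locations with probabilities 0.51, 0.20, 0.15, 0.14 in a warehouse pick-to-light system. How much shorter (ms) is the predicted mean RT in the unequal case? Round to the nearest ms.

Equiprobable entropy H₀ = log₂ 4 = 2.0000 bits.
Skewed entropy H = −Σ pᵢ log₂ pᵢ = 1.7675 bits.
ΔRT = b·(H₀ − H) = 135 × 0.2325 = 31.39 ms.

31 ms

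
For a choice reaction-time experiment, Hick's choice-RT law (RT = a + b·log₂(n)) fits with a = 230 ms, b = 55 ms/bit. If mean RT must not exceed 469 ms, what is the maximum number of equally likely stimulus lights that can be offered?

Information budget: (469 − 230)/55 = 4.3455 bits, so n ≤ 2^4.3455 = 20.329 → at most 20.

20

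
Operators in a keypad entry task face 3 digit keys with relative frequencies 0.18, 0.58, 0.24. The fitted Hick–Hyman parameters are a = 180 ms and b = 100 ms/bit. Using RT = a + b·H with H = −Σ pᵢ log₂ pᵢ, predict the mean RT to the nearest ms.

320 ms

Entropy contributions −pᵢ log₂ pᵢ: 0.4453, 0.4558, 0.4941; sum H = 1.3952 bits.
RT = a + bH = 180 + 100·1.3952 = 319.52 ms.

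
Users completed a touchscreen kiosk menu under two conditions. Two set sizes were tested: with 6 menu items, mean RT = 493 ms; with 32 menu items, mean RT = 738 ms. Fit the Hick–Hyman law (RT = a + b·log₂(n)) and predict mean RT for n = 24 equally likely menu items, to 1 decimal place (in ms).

With log₂ n on the abscissa the relation is linear; from the two conditions:
  b = (738 − 493) / (log₂ 32 − log₂ 6) = 245 / (5 − 2.5850) = 101.448 ms/bit
  a = 493 − 101.448 × 2.5850 = 230.761 ms
Then RT(24) = 230.761 + 101.448 × log₂ 24 = 230.761 + 101.448 × 4.5850 ≈ 695.895 ms.

695.9 ms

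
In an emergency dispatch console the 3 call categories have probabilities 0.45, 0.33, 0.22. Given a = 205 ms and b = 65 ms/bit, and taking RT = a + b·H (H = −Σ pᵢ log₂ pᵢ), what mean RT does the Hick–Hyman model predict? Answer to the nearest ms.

304 ms

Entropy contributions −pᵢ log₂ pᵢ: 0.5184, 0.5278, 0.4806; sum H = 1.5268 bits.
RT = a + bH = 205 + 65·1.5268 = 304.24 ms.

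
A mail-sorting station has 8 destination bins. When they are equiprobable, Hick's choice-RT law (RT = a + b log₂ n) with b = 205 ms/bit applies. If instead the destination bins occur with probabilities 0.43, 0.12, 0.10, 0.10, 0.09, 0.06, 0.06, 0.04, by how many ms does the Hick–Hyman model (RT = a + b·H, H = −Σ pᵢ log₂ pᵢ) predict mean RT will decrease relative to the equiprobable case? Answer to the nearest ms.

Equiprobable entropy H₀ = log₂ 8 = 3.0000 bits.
Skewed entropy H = −Σ pᵢ log₂ pᵢ = 2.5405 bits.
ΔRT = b·(H₀ − H) = 205 × 0.4595 = 94.20 ms.

94 ms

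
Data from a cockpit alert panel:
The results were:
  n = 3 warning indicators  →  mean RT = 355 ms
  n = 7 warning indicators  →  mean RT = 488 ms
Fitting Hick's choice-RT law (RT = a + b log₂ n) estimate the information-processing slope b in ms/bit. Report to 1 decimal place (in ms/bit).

b = (RT₂ − RT₁)/(log₂ n₂ − log₂ n₁) = (488 − 355)/(2.8074 − 1.5850) = 108.803 ms/bit.

108.8 ms/bit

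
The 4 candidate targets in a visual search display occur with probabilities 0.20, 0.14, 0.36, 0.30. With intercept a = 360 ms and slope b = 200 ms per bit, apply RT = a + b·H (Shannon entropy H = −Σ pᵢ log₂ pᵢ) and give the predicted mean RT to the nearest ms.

743 ms

Entropy contributions −pᵢ log₂ pᵢ: 0.4644, 0.3971, 0.5306, 0.5211; sum H = 1.9132 bits.
RT = a + bH = 360 + 200·1.9132 = 742.64 ms.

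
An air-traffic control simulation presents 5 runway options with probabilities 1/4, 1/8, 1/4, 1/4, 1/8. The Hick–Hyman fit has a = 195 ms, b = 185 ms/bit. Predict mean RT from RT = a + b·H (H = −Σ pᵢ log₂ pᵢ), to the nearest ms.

611 ms

H = −Σ pᵢ log₂ pᵢ = 0.25·2 + 0.125·3 + 0.25·2 + 0.25·2 + 0.125·3 = 2.250 bits.
RT = 195 + 185 × 2.250 = 611.25 ms.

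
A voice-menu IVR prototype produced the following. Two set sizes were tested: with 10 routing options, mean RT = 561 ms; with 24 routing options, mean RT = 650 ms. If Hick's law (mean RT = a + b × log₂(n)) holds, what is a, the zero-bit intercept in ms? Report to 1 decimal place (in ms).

b = (RT₂ − RT₁)/(log₂ n₂ − log₂ n₁) = (650 − 561)/(4.5850 − 3.3219) = 70.465 ms/bit.
a = RT₁ − b·log₂ n₁ = 561 − 70.465 × 3.3219 = 326.920 ms.

326.9 ms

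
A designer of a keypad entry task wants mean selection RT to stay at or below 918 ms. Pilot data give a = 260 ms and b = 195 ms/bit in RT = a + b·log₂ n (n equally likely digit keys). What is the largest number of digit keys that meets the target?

10

Set 260 + 195·log₂ n ≤ 918 → log₂ n ≤ (918 − 260)/195 = 3.3744.
So n ≤ 2^3.3744 = 10.370; the largest integer n is 10.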